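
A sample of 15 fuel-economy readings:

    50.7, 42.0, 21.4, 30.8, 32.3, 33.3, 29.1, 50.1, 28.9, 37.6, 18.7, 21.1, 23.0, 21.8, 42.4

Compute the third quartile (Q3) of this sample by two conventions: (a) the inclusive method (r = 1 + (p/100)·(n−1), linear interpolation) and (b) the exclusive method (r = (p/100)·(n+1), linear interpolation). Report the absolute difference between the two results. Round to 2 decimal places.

Sorted: 18.7, 21.1, 21.4, 21.8, 23.0, 28.9, 29.1, 30.8, 32.3, 33.3, 37.6, 42.0, 42.4, 50.1, 50.7.
n = 15.
(a) r = 11.5; between ranks 11 (37.6) and 12 (42.0): 39.8.
(b) r = 12 → value at rank 12 = 42.
|39.8 − 42| = 2.2.

2.20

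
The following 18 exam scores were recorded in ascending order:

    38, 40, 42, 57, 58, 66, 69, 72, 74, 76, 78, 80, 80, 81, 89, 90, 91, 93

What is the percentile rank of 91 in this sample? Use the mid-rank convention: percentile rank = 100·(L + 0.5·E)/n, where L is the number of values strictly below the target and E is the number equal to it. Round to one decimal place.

91.7

Count below 91: L = 16; count equal: E = 1; n = 18.
Percentile rank = 100·(16 + 0.5·1)/18 = 100·16.5/18 = 91.67.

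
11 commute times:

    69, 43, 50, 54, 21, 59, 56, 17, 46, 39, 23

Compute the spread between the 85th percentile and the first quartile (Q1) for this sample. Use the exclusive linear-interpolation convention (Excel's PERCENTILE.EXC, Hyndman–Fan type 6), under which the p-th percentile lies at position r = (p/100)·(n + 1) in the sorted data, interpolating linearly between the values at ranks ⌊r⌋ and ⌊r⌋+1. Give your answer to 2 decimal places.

38.00

Sorted: 17, 21, 23, 39, 43, 46, 50, 54, 56, 59, 69.
n = 11.
P25: r = 3 (integer) → 23.
P85: r = 10.2; ranks 10–11 are 59, 69; interpolating gives 61.
Difference: 61 − 23 = 38.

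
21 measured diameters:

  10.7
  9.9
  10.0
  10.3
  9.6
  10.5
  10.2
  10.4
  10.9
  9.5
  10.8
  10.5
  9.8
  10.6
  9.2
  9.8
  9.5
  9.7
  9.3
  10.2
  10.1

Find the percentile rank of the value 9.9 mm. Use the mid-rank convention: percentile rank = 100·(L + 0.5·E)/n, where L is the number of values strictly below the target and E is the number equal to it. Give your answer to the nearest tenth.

Sorted: 9.2, 9.3, 9.5, 9.5, 9.6, 9.7, 9.8, 9.8, 9.9, 10.0, 10.1, 10.2, 10.2, 10.3, 10.4, 10.5, 10.5, 10.6, 10.7, 10.8, 10.9.
Count below 9.9: L = 8; count equal: E = 1; n = 21.
Percentile rank = 100·(8 + 0.5·1)/21 = 100·8.5/21 = 40.48.

40.5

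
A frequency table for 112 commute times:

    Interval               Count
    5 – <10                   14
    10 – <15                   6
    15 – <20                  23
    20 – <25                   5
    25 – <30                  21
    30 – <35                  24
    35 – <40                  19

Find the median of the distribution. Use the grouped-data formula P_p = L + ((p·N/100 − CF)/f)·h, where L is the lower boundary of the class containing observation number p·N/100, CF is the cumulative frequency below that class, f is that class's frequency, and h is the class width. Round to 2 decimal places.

26.90

N = 112; target position k = 50/100 · 112 = 56.
Cumulative frequencies: 14, 20, 43, 48, 69, 93, 112.
Observation 56 falls in the class 25 – <30.
L = 25, CF = 48, f = 21, h = 5.
P50 = 25 + ((56 − 48)/21)·5 = 25 + 1.90476 = 26.9048.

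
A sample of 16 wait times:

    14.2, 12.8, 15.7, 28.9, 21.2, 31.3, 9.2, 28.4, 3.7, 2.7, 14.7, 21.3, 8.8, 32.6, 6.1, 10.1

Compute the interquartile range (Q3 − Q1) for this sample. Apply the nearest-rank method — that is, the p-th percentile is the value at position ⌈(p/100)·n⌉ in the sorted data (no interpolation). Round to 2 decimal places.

Sorted: 2.7, 3.7, 6.1, 8.8, 9.2, 10.1, 12.8, 14.2, 14.7, 15.7, 21.2, 21.3, 28.4, 28.9, 31.3, 32.6.
n = 16.
P25: rank ⌈25/100·16⌉ = 4 → 8.8.
P75: rank ⌈75/100·16⌉ = 12 → 21.3.
Difference: 21.3 − 8.8 = 12.5.

12.50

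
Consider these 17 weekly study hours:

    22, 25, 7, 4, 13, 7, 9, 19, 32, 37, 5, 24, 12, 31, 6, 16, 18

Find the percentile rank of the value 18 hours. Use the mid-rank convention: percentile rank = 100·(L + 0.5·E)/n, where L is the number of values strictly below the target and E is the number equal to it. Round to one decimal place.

55.9

Sorted: 4, 5, 6, 7, 7, 9, 12, 13, 16, 18, 19, 22, 24, 25, 31, 32, 37.
Count below 18: L = 9; count equal: E = 1; n = 17.
Percentile rank = 100·(9 + 0.5·1)/17 = 100·9.5/17 = 55.88.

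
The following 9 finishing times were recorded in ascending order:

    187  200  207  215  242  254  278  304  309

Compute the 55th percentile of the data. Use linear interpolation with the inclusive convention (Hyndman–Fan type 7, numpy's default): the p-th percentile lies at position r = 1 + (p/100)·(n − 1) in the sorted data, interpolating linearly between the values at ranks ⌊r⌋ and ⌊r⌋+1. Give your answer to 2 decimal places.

n = 9.
r = 1 + (55/100)·(9 − 1) = 1 + 4.4 = 5.4.
Rank 5 is 242 and rank 6 is 254.
Interpolate: 242 + 0.4·(254 − 242) = 242 + 0.4·12 = 246.8.

246.80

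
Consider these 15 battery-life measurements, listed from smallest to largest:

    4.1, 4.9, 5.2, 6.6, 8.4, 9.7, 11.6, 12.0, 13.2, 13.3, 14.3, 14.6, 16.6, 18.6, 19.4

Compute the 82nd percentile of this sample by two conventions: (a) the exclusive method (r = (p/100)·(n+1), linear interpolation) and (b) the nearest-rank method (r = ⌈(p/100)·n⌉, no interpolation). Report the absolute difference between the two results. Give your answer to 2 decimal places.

0.24

n = 15.
(a) r = 13.12; between ranks 13 (16.6) and 14 (18.6): 16.84.
(b) the nearest-rank method: rank 13 → 16.6.
|16.84 − 16.6| = 0.24.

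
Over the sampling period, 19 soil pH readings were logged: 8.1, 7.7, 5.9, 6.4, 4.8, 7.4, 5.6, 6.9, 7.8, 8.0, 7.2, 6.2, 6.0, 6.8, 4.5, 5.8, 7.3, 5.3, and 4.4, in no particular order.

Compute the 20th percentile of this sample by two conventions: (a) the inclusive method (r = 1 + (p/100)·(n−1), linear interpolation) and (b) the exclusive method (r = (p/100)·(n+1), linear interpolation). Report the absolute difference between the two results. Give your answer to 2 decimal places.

0.18

Sorted: 4.4, 4.5, 4.8, 5.3, 5.6, 5.8, 5.9, 6.0, 6.2, 6.4, 6.8, 6.9, 7.2, 7.3, 7.4, 7.7, 7.8, 8.0, 8.1.
n = 19.
(a) r = 4.6; between ranks 4 (5.3) and 5 (5.6): 5.48.
(b) r = 4 → value at rank 4 = 5.3.
|5.48 − 5.3| = 0.18.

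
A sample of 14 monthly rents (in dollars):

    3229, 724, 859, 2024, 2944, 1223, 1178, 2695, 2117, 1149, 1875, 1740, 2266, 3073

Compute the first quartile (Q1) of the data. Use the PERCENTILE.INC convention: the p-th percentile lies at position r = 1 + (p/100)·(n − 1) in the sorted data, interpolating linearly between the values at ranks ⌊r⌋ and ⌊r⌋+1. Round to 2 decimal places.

Sorted: 724, 859, 1149, 1178, 1223, 1740, 1875, 2024, 2117, 2266, 2695, 2944, 3073, 3229.
n = 14.
r = 1 + (25/100)·(14 − 1) = 1 + 3.25 = 4.25.
Rank 4 is 1178 and rank 5 is 1223.
Interpolate: 1178 + 0.25·(1223 − 1178) = 1178 + 0.25·45 = 1189.25.

1189.25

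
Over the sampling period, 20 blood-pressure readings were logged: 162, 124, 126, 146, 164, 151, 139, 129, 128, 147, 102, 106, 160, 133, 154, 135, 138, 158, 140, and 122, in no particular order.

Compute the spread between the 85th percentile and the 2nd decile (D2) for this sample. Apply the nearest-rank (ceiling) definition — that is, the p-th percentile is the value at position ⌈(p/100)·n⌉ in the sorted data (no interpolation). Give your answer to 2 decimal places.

34.00

Sorted: 102, 106, 122, 124, 126, 128, 129, 133, 135, 138, 139, 140, 146, 147, 151, 154, 158, 160, 162, 164.
n = 20.
P20: rank ⌈20/100·20⌉ = 4 → 124.
P85: rank ⌈85/100·20⌉ = 17 → 158.
Difference: 158 − 124 = 34.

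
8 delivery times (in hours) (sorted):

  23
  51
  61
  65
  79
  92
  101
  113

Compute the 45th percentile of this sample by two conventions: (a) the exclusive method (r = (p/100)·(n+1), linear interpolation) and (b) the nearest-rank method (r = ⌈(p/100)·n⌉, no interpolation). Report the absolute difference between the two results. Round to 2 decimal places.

n = 8.
(a) r = 4.05; between ranks 4 (65) and 5 (79): 65.7.
(b) the nearest-rank method: rank 4 → 65.
|65.7 − 65| = 0.7.

0.70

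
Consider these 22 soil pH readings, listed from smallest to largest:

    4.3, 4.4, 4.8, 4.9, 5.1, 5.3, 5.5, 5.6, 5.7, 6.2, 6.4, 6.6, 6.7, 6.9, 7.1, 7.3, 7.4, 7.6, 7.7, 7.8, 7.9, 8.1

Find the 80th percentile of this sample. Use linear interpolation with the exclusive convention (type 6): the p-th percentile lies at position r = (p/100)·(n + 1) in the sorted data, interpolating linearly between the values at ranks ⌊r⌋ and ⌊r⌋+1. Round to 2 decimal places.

n = 22.
r = (80/100)·(22 + 1) = 18.4.
Rank 18 is 7.6 and rank 19 is 7.7.
Interpolate: 7.6 + 0.4·(7.7 − 7.6) = 7.6 + 0.4·0.1 = 7.64.

7.64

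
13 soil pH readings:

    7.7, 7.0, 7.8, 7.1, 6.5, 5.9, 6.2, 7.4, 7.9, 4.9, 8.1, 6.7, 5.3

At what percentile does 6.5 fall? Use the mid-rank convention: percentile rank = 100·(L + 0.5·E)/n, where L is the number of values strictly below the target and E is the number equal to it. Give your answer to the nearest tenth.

34.6

Sorted: 4.9, 5.3, 5.9, 6.2, 6.5, 6.7, 7.0, 7.1, 7.4, 7.7, 7.8, 7.9, 8.1.
Count below 6.5: L = 4; count equal: E = 1; n = 13.
Percentile rank = 100·(4 + 0.5·1)/13 = 100·4.5/13 = 34.62.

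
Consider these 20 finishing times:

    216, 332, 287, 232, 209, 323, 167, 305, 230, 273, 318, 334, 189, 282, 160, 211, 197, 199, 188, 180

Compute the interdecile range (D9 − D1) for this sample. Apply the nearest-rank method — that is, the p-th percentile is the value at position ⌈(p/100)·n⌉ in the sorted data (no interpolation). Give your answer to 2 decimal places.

Sorted: 160, 167, 180, 188, 189, 197, 199, 209, 211, 216, 230, 232, 273, 282, 287, 305, 318, 323, 332, 334.
n = 20.
P10: rank ⌈10/100·20⌉ = 2 → 167.
P90: rank ⌈90/100·20⌉ = 18 → 323.
Difference: 323 − 167 = 156.

156.00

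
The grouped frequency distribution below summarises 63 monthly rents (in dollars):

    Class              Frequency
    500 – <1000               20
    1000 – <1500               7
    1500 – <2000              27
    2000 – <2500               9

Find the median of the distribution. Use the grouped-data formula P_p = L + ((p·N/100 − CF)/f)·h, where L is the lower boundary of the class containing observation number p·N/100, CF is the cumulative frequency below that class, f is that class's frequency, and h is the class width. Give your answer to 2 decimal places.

N = 63; target position k = 50/100 · 63 = 31.5.
Cumulative frequencies: 20, 27, 54, 63.
Observation 31.5 falls in the class 1500 – <2000.
L = 1500, CF = 27, f = 27, h = 500.
P50 = 1500 + ((31.5 − 27)/27)·500 = 1500 + 83.3333 = 1583.33.

1583.33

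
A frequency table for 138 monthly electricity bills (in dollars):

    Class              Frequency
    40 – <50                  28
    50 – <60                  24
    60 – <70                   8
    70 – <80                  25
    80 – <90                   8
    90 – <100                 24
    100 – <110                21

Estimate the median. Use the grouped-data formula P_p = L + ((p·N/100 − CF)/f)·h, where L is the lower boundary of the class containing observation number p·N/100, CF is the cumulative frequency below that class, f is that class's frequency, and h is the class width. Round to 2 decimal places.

73.60

N = 138; target position k = 50/100 · 138 = 69.
Cumulative frequencies: 28, 52, 60, 85, 93, 117, 138.
Observation 69 falls in the class 70 – <80.
L = 70, CF = 60, f = 25, h = 10.
P50 = 70 + ((69 − 60)/25)·10 = 70 + 3.6 = 73.6.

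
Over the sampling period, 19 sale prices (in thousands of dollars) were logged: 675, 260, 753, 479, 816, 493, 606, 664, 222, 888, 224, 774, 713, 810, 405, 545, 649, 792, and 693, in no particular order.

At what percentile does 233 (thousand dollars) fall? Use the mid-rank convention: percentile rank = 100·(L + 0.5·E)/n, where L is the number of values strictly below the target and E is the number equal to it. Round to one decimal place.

10.5

Sorted: 222, 224, 260, 405, 479, 493, 545, 606, 649, 664, 675, 693, 713, 753, 774, 792, 810, 816, 888.
Count below 233: L = 2; count equal: E = 0; n = 19.
Percentile rank = 100·(2 + 0.5·0)/19 = 100·2/19 = 10.53.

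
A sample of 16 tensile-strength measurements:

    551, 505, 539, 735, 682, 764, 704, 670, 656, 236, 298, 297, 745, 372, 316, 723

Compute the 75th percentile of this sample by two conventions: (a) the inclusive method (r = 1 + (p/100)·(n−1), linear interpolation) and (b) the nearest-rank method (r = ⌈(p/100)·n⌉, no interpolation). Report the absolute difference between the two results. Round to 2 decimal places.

4.75

Sorted: 236, 297, 298, 316, 372, 505, 539, 551, 656, 670, 682, 704, 723, 735, 745, 764.
n = 16.
(a) r = 12.25; between ranks 12 (704) and 13 (723): 708.75.
(b) the nearest-rank method: rank 12 → 704.
|708.75 − 704| = 4.75.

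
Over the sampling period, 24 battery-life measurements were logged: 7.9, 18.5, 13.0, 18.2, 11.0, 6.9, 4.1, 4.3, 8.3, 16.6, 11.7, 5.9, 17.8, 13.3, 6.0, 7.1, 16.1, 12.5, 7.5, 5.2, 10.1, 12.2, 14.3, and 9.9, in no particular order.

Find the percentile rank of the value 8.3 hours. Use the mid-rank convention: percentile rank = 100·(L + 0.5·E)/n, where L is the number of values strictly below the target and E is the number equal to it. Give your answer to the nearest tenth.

39.6

Sorted: 4.1, 4.3, 5.2, 5.9, 6.0, 6.9, 7.1, 7.5, 7.9, 8.3, 9.9, 10.1, 11.0, 11.7, 12.2, 12.5, 13.0, 13.3, 14.3, 16.1, 16.6, 17.8, 18.2, 18.5.
Count below 8.3: L = 9; count equal: E = 1; n = 24.
Percentile rank = 100·(9 + 0.5·1)/24 = 100·9.5/24 = 39.58.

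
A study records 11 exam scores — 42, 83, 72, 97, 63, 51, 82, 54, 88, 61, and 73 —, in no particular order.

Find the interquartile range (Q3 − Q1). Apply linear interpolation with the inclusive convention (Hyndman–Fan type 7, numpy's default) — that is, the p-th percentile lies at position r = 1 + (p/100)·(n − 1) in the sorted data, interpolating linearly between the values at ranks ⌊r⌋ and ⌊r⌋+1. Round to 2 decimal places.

25.00

Sorted: 42, 51, 54, 61, 63, 72, 73, 82, 83, 88, 97.
n = 11.
P25: r = 3.5; ranks 3–4 are 54, 61; interpolating gives 57.5.
P75: r = 8.5; ranks 8–9 are 82, 83; interpolating gives 82.5.
Difference: 82.5 − 57.5 = 25.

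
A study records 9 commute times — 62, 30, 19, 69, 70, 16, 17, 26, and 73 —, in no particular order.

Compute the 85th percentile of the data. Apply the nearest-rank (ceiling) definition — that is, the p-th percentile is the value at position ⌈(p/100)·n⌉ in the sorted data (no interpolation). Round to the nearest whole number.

70

Sorted: 16, 17, 19, 26, 30, 62, 69, 70, 73.
n = 9.
Position = ⌈85/100 · 9⌉ = ⌈7.65⌉ = 8.
The value at rank 8 is 70.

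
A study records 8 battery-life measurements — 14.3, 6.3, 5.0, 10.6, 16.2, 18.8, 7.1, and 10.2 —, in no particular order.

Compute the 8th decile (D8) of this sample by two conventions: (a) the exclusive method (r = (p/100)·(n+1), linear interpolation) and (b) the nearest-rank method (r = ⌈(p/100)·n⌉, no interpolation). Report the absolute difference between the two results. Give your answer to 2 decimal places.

0.52

Sorted: 5.0, 6.3, 7.1, 10.2, 10.6, 14.3, 16.2, 18.8.
n = 8.
(a) r = 7.2; between ranks 7 (16.2) and 8 (18.8): 16.72.
(b) the nearest-rank method: rank 7 → 16.2.
|16.72 − 16.2| = 0.52.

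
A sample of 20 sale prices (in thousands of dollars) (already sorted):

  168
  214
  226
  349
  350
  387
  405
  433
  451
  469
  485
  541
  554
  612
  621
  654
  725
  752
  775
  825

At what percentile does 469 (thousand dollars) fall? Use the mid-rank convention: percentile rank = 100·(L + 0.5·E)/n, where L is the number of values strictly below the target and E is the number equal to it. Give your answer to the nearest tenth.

Count below 469: L = 9; count equal: E = 1; n = 20.
Percentile rank = 100·(9 + 0.5·1)/20 = 100·9.5/20 = 47.5.

47.5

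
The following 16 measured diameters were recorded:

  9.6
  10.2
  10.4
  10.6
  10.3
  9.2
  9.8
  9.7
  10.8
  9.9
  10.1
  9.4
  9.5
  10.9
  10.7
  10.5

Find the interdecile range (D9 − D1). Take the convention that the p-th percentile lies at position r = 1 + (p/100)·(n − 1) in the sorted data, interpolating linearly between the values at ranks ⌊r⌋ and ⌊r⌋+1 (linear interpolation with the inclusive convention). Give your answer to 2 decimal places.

Sorted: 9.2, 9.4, 9.5, 9.6, 9.7, 9.8, 9.9, 10.1, 10.2, 10.3, 10.4, 10.5, 10.6, 10.7, 10.8, 10.9.
n = 16.
P10: r = 2.5; ranks 2–3 are 9.4, 9.5; interpolating gives 9.45.
P90: r = 14.5; ranks 14–15 are 10.7, 10.8; interpolating gives 10.75.
Difference: 10.75 − 9.45 = 1.3.

1.30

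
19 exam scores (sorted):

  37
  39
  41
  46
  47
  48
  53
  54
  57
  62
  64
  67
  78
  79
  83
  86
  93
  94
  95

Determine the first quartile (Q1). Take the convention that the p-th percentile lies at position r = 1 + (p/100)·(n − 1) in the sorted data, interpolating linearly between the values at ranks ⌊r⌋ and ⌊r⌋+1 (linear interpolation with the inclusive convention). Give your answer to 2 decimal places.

n = 19.
r = 1 + (25/100)·(19 − 1) = 1 + 4.5 = 5.5.
Rank 5 is 47 and rank 6 is 48.
Interpolate: 47 + 0.5·(48 − 47) = 47 + 0.5·1 = 47.5.

47.50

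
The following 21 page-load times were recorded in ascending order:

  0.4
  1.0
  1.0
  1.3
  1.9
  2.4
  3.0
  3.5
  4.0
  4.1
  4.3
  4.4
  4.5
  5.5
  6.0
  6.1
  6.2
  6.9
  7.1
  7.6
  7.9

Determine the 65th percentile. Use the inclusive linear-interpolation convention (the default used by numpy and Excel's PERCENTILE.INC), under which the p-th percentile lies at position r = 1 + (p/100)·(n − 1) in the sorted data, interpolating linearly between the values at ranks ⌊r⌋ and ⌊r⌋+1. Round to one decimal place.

n = 21.
r = 1 + (65/100)·(21 − 1) = 1 + 13 = 14.
r is an integer, so P65 is the value at rank 14: 5.5.

5.5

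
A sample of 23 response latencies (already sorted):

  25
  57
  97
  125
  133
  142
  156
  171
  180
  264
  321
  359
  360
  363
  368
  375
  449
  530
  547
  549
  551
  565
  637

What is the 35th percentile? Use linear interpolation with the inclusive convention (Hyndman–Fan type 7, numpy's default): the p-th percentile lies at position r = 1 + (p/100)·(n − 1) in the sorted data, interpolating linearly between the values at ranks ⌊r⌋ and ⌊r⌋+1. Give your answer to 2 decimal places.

177.30

n = 23.
r = 1 + (35/100)·(23 − 1) = 1 + 7.7 = 8.7.
Rank 8 is 171 and rank 9 is 180.
Interpolate: 171 + 0.7·(180 − 171) = 171 + 0.7·9 = 177.3.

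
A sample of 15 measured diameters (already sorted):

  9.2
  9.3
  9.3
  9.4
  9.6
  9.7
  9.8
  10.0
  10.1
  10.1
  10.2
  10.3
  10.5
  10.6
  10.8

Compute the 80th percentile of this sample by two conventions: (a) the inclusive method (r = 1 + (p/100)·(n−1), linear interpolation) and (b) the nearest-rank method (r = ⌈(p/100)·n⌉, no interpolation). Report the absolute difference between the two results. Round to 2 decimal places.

n = 15.
(a) r = 12.2; between ranks 12 (10.3) and 13 (10.5): 10.34.
(b) the nearest-rank method: rank 12 → 10.3.
|10.34 − 10.3| = 0.04.

0.04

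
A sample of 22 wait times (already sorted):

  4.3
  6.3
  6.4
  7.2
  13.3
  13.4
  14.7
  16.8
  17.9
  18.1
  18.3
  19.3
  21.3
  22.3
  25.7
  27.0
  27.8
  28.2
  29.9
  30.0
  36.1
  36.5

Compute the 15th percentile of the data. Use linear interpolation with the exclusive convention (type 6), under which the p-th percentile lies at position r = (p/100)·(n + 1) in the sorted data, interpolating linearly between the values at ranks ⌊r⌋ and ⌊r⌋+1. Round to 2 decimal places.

n = 22.
r = (15/100)·(22 + 1) = 3.45.
Rank 3 is 6.4 and rank 4 is 7.2.
Interpolate: 6.4 + 0.45·(7.2 − 6.4) = 6.4 + 0.45·0.8 = 6.76.

6.76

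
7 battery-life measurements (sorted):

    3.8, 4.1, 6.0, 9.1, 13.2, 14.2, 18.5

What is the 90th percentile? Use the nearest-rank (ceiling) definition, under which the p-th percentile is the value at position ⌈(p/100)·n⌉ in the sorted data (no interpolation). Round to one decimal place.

18.5

n = 7.
Position = ⌈90/100 · 7⌉ = ⌈6.3⌉ = 7.
The value at rank 7 is 18.5.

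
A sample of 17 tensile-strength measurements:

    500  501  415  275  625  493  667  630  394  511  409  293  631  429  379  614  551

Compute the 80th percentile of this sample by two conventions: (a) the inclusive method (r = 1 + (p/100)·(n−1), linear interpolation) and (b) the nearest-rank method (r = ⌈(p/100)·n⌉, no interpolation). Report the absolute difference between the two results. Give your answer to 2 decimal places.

2.20

Sorted: 275, 293, 379, 394, 409, 415, 429, 493, 500, 501, 511, 551, 614, 625, 630, 631, 667.
n = 17.
(a) r = 13.8; between ranks 13 (614) and 14 (625): 622.8.
(b) the nearest-rank method: rank 14 → 625.
|622.8 − 625| = 2.2.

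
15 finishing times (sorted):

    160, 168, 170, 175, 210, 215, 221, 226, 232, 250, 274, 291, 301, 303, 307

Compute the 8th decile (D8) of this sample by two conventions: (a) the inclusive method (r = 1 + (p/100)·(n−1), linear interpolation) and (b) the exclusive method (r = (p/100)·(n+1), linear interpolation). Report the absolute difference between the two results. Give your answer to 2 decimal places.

n = 15.
(a) r = 12.2; between ranks 12 (291) and 13 (301): 293.
(b) r = 12.8; between ranks 12 (291) and 13 (301): 299.
|293 − 299| = 6.

6.00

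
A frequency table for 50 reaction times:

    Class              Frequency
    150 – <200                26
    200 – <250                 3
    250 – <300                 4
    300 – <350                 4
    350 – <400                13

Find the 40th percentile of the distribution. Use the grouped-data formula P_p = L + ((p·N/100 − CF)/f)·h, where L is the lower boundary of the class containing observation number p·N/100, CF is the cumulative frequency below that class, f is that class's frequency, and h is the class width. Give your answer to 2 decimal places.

188.46

N = 50; target position k = 40/100 · 50 = 20.
Cumulative frequencies: 26, 29, 33, 37, 50.
Observation 20 falls in the class 150 – <200.
L = 150, CF = 0, f = 26, h = 50.
P40 = 150 + ((20 − 0)/26)·50 = 150 + 38.4615 = 188.462.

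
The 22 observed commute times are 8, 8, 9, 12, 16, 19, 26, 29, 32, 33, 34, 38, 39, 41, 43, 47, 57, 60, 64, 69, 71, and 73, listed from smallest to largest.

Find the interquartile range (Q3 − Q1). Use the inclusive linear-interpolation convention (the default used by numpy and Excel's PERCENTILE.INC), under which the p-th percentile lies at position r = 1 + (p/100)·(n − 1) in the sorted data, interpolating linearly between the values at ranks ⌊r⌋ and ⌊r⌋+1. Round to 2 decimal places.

33.75

n = 22.
P25: r = 6.25; ranks 6–7 are 19, 26; interpolating gives 20.75.
P75: r = 16.75; ranks 16–17 are 47, 57; interpolating gives 54.5.
Difference: 54.5 − 20.75 = 33.75.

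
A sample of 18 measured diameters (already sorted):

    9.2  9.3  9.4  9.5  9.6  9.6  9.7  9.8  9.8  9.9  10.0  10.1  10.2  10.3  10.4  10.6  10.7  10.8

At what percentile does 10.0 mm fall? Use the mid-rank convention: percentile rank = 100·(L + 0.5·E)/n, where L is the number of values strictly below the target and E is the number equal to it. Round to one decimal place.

58.3

Count below 10.0: L = 10; count equal: E = 1; n = 18.
Percentile rank = 100·(10 + 0.5·1)/18 = 100·10.5/18 = 58.33.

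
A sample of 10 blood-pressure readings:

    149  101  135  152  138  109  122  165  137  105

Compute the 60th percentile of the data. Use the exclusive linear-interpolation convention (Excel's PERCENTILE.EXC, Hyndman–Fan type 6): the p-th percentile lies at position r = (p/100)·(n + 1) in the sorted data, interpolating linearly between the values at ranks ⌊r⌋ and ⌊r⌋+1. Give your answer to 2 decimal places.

Sorted: 101, 105, 109, 122, 135, 137, 138, 149, 152, 165.
n = 10.
r = (60/100)·(10 + 1) = 6.6.
Rank 6 is 137 and rank 7 is 138.
Interpolate: 137 + 0.6·(138 − 137) = 137 + 0.6·1 = 137.6.

137.60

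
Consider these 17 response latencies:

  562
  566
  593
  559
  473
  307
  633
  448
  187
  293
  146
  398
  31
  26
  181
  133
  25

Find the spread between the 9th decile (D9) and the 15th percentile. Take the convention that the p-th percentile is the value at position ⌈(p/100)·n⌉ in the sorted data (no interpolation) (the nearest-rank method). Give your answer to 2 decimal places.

562.00

Sorted: 25, 26, 31, 133, 146, 181, 187, 293, 307, 398, 448, 473, 559, 562, 566, 593, 633.
n = 17.
P15: rank ⌈15/100·17⌉ = 3 → 31.
P90: rank ⌈90/100·17⌉ = 16 → 593.
Difference: 593 − 31 = 562.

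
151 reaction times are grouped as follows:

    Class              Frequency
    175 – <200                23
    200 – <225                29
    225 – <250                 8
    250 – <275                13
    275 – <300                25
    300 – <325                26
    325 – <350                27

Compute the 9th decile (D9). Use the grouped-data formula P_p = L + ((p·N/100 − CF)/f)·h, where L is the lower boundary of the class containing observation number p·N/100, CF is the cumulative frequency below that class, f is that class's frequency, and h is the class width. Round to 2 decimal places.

336.02

N = 151; target position k = 90/100 · 151 = 135.9.
Cumulative frequencies: 23, 52, 60, 73, 98, 124, 151.
Observation 135.9 falls in the class 325 – <350.
L = 325, CF = 124, f = 27, h = 25.
P90 = 325 + ((135.9 − 124)/27)·25 = 325 + 11.0185 = 336.019.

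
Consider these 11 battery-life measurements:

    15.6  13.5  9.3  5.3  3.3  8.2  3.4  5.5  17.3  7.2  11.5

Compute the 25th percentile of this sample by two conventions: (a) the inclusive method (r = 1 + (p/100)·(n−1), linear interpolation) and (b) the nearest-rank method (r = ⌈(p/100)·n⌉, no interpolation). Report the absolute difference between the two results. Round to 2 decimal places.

0.10

Sorted: 3.3, 3.4, 5.3, 5.5, 7.2, 8.2, 9.3, 11.5, 13.5, 15.6, 17.3.
n = 11.
(a) r = 3.5; between ranks 3 (5.3) and 4 (5.5): 5.4.
(b) the nearest-rank method: rank 3 → 5.3.
|5.4 − 5.3| = 0.1.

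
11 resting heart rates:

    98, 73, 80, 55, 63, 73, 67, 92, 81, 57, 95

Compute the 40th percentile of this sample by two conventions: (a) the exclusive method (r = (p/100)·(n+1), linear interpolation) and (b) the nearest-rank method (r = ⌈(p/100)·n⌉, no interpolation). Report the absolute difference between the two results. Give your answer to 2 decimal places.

1.20

Sorted: 55, 57, 63, 67, 73, 73, 80, 81, 92, 95, 98.
n = 11.
(a) r = 4.8; between ranks 4 (67) and 5 (73): 71.8.
(b) the nearest-rank method: rank 5 → 73.
|71.8 − 73| = 1.2.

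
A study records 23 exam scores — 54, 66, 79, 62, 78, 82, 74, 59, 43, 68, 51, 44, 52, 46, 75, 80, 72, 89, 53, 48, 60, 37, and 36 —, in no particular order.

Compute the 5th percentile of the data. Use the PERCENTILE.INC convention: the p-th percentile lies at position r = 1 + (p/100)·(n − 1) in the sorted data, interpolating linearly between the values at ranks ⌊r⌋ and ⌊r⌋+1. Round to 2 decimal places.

Sorted: 36, 37, 43, 44, 46, 48, 51, 52, 53, 54, 59, 60, 62, 66, 68, 72, 74, 75, 78, 79, 80, 82, 89.
n = 23.
r = 1 + (5/100)·(23 − 1) = 1 + 1.1 = 2.1.
Rank 2 is 37 and rank 3 is 43.
Interpolate: 37 + 0.1·(43 − 37) = 37 + 0.1·6 = 37.6.

37.60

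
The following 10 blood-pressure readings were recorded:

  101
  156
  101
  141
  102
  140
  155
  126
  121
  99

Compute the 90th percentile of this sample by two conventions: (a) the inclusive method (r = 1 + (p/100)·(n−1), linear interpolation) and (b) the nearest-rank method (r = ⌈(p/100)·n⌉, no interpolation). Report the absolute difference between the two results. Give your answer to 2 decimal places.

Sorted: 99, 101, 101, 102, 121, 126, 140, 141, 155, 156.
n = 10.
(a) r = 9.1; between ranks 9 (155) and 10 (156): 155.1.
(b) the nearest-rank method: rank 9 → 155.
|155.1 − 155| = 0.1.

0.10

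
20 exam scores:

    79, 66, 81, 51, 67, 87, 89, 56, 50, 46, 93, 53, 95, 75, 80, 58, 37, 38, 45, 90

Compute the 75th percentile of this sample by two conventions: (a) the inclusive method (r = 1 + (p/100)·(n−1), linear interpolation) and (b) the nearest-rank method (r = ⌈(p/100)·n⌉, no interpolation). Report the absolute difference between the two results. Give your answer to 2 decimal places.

1.50

Sorted: 37, 38, 45, 46, 50, 51, 53, 56, 58, 66, 67, 75, 79, 80, 81, 87, 89, 90, 93, 95.
n = 20.
(a) r = 15.25; between ranks 15 (81) and 16 (87): 82.5.
(b) the nearest-rank method: rank 15 → 81.
|82.5 − 81| = 1.5.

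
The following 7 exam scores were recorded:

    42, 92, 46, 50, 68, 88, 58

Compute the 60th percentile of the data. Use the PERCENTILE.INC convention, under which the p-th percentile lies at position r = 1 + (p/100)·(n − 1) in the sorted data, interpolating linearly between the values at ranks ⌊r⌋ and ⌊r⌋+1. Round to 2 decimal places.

64.00

Sorted: 42, 46, 50, 58, 68, 88, 92.
n = 7.
r = 1 + (60/100)·(7 − 1) = 1 + 3.6 = 4.6.
Rank 4 is 58 and rank 5 is 68.
Interpolate: 58 + 0.6·(68 − 58) = 58 + 0.6·10 = 64.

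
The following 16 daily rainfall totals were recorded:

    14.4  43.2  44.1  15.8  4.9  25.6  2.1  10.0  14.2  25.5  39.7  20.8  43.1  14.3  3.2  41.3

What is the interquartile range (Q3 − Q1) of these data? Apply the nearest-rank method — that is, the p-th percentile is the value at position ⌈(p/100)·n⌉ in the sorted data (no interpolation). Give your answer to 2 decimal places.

Sorted: 2.1, 3.2, 4.9, 10.0, 14.2, 14.3, 14.4, 15.8, 20.8, 25.5, 25.6, 39.7, 41.3, 43.1, 43.2, 44.1.
n = 16.
P25: rank ⌈25/100·16⌉ = 4 → 10.
P75: rank ⌈75/100·16⌉ = 12 → 39.7.
Difference: 39.7 − 10 = 29.7.

29.70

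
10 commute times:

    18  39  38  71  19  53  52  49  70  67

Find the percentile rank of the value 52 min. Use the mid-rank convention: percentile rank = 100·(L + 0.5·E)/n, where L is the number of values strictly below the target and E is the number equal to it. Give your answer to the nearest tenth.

55.0

Sorted: 18, 19, 38, 39, 49, 52, 53, 67, 70, 71.
Count below 52: L = 5; count equal: E = 1; n = 10.
Percentile rank = 100·(5 + 0.5·1)/10 = 100·5.5/10 = 55.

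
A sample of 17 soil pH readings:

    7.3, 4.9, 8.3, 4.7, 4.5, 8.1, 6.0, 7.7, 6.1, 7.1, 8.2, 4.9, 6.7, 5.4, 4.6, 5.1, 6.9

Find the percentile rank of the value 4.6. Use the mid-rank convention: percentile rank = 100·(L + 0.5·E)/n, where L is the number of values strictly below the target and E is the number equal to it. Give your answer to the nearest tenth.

Sorted: 4.5, 4.6, 4.7, 4.9, 4.9, 5.1, 5.4, 6.0, 6.1, 6.7, 6.9, 7.1, 7.3, 7.7, 8.1, 8.2, 8.3.
Count below 4.6: L = 1; count equal: E = 1; n = 17.
Percentile rank = 100·(1 + 0.5·1)/17 = 100·1.5/17 = 8.824.

8.8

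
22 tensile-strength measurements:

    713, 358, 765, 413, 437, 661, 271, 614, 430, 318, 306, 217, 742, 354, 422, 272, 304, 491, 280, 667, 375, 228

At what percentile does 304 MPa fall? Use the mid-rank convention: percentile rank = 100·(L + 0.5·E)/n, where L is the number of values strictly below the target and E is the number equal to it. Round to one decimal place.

Sorted: 217, 228, 271, 272, 280, 304, 306, 318, 354, 358, 375, 413, 422, 430, 437, 491, 614, 661, 667, 713, 742, 765.
Count below 304: L = 5; count equal: E = 1; n = 22.
Percentile rank = 100·(5 + 0.5·1)/22 = 100·5.5/22 = 25.

25.0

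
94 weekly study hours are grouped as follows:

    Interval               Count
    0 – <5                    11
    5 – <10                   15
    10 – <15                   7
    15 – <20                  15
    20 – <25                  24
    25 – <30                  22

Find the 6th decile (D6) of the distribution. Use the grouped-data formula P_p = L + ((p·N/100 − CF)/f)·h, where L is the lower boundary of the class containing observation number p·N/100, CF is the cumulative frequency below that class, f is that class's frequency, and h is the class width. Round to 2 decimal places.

N = 94; target position k = 60/100 · 94 = 56.4.
Cumulative frequencies: 11, 26, 33, 48, 72, 94.
Observation 56.4 falls in the class 20 – <25.
L = 20, CF = 48, f = 24, h = 5.
P60 = 20 + ((56.4 − 48)/24)·5 = 20 + 1.75 = 21.75.

21.75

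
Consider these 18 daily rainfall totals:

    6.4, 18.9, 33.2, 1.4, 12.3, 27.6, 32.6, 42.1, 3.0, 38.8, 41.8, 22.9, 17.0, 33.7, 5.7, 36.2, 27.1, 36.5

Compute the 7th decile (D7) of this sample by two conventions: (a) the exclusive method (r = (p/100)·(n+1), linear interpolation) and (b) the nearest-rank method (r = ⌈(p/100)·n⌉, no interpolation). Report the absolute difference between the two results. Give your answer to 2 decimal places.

Sorted: 1.4, 3.0, 5.7, 6.4, 12.3, 17.0, 18.9, 22.9, 27.1, 27.6, 32.6, 33.2, 33.7, 36.2, 36.5, 38.8, 41.8, 42.1.
n = 18.
(a) r = 13.3; between ranks 13 (33.7) and 14 (36.2): 34.45.
(b) the nearest-rank method: rank 13 → 33.7.
|34.45 − 33.7| = 0.75.

0.75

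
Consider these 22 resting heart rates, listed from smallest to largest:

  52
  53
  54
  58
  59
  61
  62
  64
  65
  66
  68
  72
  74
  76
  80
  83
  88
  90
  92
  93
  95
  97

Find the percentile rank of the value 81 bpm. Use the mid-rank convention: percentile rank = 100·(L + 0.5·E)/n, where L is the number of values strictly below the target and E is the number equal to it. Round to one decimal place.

68.2

Count below 81: L = 15; count equal: E = 0; n = 22.
Percentile rank = 100·(15 + 0.5·0)/22 = 100·15/22 = 68.18.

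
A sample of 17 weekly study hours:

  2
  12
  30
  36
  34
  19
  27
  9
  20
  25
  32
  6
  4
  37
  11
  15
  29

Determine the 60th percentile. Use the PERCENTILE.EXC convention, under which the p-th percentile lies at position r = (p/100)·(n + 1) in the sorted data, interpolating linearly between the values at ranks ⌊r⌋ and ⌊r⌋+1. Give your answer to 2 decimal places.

Sorted: 2, 4, 6, 9, 11, 12, 15, 19, 20, 25, 27, 29, 30, 32, 34, 36, 37.
n = 17.
r = (60/100)·(17 + 1) = 10.8.
Rank 10 is 25 and rank 11 is 27.
Interpolate: 25 + 0.8·(27 − 25) = 25 + 0.8·2 = 26.6.

26.60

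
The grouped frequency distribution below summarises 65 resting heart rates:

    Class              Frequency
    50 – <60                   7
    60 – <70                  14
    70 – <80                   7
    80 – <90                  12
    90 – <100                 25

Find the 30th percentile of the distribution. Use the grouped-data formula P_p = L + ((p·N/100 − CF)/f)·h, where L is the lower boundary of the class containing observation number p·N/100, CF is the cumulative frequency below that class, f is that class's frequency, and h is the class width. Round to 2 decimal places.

68.93

N = 65; target position k = 30/100 · 65 = 19.5.
Cumulative frequencies: 7, 21, 28, 40, 65.
Observation 19.5 falls in the class 60 – <70.
L = 60, CF = 7, f = 14, h = 10.
P30 = 60 + ((19.5 − 7)/14)·10 = 60 + 8.92857 = 68.9286.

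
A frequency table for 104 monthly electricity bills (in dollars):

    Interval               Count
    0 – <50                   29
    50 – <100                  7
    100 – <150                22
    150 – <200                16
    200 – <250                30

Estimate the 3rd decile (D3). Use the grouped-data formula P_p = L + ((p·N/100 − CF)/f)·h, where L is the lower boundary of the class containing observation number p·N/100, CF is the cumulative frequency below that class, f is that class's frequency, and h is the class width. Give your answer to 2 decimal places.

N = 104; target position k = 30/100 · 104 = 31.2.
Cumulative frequencies: 29, 36, 58, 74, 104.
Observation 31.2 falls in the class 50 – <100.
L = 50, CF = 29, f = 7, h = 50.
P30 = 50 + ((31.2 − 29)/7)·50 = 50 + 15.7143 = 65.7143.

65.71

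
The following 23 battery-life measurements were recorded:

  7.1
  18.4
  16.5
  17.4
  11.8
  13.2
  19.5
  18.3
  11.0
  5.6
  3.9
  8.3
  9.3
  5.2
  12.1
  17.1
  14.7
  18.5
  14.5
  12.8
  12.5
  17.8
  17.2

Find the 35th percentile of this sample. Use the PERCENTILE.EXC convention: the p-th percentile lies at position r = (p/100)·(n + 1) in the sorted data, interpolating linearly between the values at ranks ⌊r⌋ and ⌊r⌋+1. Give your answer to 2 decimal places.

Sorted: 3.9, 5.2, 5.6, 7.1, 8.3, 9.3, 11.0, 11.8, 12.1, 12.5, 12.8, 13.2, 14.5, 14.7, 16.5, 17.1, 17.2, 17.4, 17.8, 18.3, 18.4, 18.5, 19.5.
n = 23.
r = (35/100)·(23 + 1) = 8.4.
Rank 8 is 11.8 and rank 9 is 12.1.
Interpolate: 11.8 + 0.4·(12.1 − 11.8) = 11.8 + 0.4·0.3 = 11.92.

11.92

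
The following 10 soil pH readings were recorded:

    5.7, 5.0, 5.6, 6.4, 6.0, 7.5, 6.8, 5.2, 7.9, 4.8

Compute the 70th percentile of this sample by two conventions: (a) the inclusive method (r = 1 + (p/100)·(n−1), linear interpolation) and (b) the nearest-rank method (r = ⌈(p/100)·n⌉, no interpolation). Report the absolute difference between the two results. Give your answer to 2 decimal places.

0.12

Sorted: 4.8, 5.0, 5.2, 5.6, 5.7, 6.0, 6.4, 6.8, 7.5, 7.9.
n = 10.
(a) r = 7.3; between ranks 7 (6.4) and 8 (6.8): 6.52.
(b) the nearest-rank method: rank 7 → 6.4.
|6.52 − 6.4| = 0.12.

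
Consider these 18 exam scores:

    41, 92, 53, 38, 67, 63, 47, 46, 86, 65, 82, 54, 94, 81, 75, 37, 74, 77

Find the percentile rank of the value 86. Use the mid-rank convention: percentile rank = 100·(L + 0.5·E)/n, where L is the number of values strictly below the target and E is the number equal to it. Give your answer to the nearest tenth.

86.1

Sorted: 37, 38, 41, 46, 47, 53, 54, 63, 65, 67, 74, 75, 77, 81, 82, 86, 92, 94.
Count below 86: L = 15; count equal: E = 1; n = 18.
Percentile rank = 100·(15 + 0.5·1)/18 = 100·15.5/18 = 86.11.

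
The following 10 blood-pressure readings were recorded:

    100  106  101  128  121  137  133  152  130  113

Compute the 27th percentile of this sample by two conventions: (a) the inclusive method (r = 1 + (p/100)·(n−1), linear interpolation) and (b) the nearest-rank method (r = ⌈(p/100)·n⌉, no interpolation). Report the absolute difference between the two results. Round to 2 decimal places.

3.01

Sorted: 100, 101, 106, 113, 121, 128, 130, 133, 137, 152.
n = 10.
(a) r = 3.43; between ranks 3 (106) and 4 (113): 109.01.
(b) the nearest-rank method: rank 3 → 106.
|109.01 − 106| = 3.01.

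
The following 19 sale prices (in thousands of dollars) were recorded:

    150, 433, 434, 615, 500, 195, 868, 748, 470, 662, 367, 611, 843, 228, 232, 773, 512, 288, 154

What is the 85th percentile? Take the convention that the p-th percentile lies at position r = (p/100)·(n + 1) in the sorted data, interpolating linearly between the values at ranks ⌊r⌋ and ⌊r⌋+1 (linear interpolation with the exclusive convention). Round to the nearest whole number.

773

Sorted: 150, 154, 195, 228, 232, 288, 367, 433, 434, 470, 500, 512, 611, 615, 662, 748, 773, 843, 868.
n = 19.
r = (85/100)·(19 + 1) = 17.
r is an integer, so P85 is the value at rank 17: 773.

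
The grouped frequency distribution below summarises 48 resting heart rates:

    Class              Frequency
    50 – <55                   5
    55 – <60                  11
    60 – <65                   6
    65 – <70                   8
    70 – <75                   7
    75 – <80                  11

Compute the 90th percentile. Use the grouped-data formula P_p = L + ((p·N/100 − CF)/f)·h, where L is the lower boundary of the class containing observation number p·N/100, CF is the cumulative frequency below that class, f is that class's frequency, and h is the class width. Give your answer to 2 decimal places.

N = 48; target position k = 90/100 · 48 = 43.2.
Cumulative frequencies: 5, 16, 22, 30, 37, 48.
Observation 43.2 falls in the class 75 – <80.
L = 75, CF = 37, f = 11, h = 5.
P90 = 75 + ((43.2 − 37)/11)·5 = 75 + 2.81818 = 77.8182.

77.82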